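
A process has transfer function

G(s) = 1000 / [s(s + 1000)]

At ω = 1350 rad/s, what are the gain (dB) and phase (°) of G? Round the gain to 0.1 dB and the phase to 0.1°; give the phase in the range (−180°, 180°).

At s = jω = j1350:
pole (s+1000): 1000 + j1350 → |·| = √(1000²+1350²) = √2822500 ≈ 1680, ∠ = arctan(1350/1000) ≈ 53.47°
pole at origin: |s| = 1350, ∠ = 90.00° (in denominator)
|G| = 1000 / 2.268e+06 ≈ 0.00044092
Gain = 20 log₁₀(0.00044092) ≈ -67.11 dB
∠G = 0.00° − 143.47° = -143.47°

-67.1 dB, -143.5°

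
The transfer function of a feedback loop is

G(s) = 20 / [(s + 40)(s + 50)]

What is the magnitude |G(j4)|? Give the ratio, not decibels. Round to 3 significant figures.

0.00992

At s = jω = j4:
pole (s+40): 40 + j4 → |·| = √(40²+4²) = √1616 ≈ 40.2, ∠ = arctan(4/40) ≈ 5.71°
pole (s+50): 50 + j4 → |·| = √(50²+4²) = √2516 ≈ 50.16, ∠ = arctan(4/50) ≈ 4.57°
|G| = 20 / 2016.4 ≈ 0.0099187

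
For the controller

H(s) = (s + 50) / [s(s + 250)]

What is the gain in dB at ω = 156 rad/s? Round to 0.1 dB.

At s = jω = j156:
zero (s+50): 50 + j156 → |·| = √(50²+156²) = √26836 ≈ 163.82, ∠ = arctan(156/50) ≈ 72.23°
pole (s+250): 250 + j156 → |·| = √(250²+156²) = √86836 ≈ 294.68, ∠ = arctan(156/250) ≈ 31.96°
pole at origin: |s| = 156, ∠ = 90.00° (in denominator)
|H| = 1 · 163.82 / 45970 ≈ 0.0035636
Gain = 20 log₁₀(0.0035636) ≈ -48.96 dB

-49.0 dB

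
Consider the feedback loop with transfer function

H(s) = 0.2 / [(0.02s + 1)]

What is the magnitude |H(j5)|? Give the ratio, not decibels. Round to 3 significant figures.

0.199

At ω = 5 rad/s:
pole (1 + j5·0.02) = 1 + j0.1 → |·| ≈ 1.005, ∠ ≈ 5.71°
|H| = 0.2 · 1 / (1.005) ≈ 0.199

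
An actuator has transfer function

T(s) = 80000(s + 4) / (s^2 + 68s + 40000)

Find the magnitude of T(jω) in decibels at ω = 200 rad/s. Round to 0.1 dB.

61.4 dB

At s = jω = j200:
zero (s+4): 4 + j200 → |·| = √(4²+200²) = √40016 ≈ 200.04, ∠ = arctan(200/4) ≈ 88.85°
quadratic: (j200)² + 68·j200 + 40000 = 0 + j13600 → |·| ≈ 13600, ∠ ≈ 90.00°
|T| = 80000 · 200.04 / 13600 ≈ 1176.7
Gain = 20 log₁₀(1176.7) ≈ 61.41 dB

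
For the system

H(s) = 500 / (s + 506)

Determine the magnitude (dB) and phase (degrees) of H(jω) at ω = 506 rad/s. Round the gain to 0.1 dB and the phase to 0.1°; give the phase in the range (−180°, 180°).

Substitute s = j506:
Numerator: 500 = 500 + j0
Denominator: (j506) + 506 = 506 + j506
|N| = √(500² + 0²) ≈ 500, ∠N ≈ 0.00°
|D| = √(506² + 506²) ≈ 715.59, ∠D ≈ 45.00°
|H| = 500 / 715.59 ≈ 0.69872
Gain = 20 log₁₀(0.69872) ≈ -3.11 dB
∠H = 0.00° − 45.00° = -45.00°

-3.1 dB, -45.0°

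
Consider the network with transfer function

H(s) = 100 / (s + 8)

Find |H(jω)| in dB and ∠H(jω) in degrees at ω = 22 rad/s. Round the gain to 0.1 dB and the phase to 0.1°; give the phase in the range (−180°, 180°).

At s = jω = j22:
pole (s+8): 8 + j22 → |·| = √(8²+22²) = √548 ≈ 23.409, ∠ = arctan(22/8) ≈ 70.02°
|H| = 100 / 23.409 ≈ 4.2719
Gain = 20 log₁₀(4.2719) ≈ 12.61 dB
∠H = 0.00° − 70.02° = -70.02°

12.6 dB, -70.0°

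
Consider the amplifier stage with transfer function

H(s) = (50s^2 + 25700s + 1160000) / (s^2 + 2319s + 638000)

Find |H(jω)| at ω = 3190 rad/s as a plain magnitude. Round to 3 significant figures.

42.6

Substitute s = j3190:
Numerator: 50(j3190)^2 + 25700(j3190) + 1160000 = -507645000 + j81983000
Denominator: (j3190)^2 + 2319(j3190) + 638000 = -9538100 + j7397610
|N| = √(507645000² + 81983000²) ≈ 5.1422e+08, ∠N ≈ 170.83°
|D| = √(9538100² + 7397610²) ≈ 1.2071e+07, ∠D ≈ 142.20°
|H| = 5.1422e+08 / 1.2071e+07 ≈ 42.6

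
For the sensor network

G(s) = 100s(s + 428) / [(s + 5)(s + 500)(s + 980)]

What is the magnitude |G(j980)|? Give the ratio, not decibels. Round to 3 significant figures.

0.0701

At s = jω = j980:
zero (s+428): 428 + j980 → |·| = √(428²+980²) = √1143584 ≈ 1069.4, ∠ = arctan(980/428) ≈ 66.41°
zero at origin: s = j980 → |·| = 980, ∠ = 90.00°
pole (s+5): 5 + j980 → |·| = √(5²+980²) = √960425 ≈ 980.01, ∠ = arctan(980/5) ≈ 89.71°
pole (s+500): 500 + j980 → |·| = √(500²+980²) = √1210400 ≈ 1100.2, ∠ = arctan(980/500) ≈ 62.97°
pole (s+980): 980 + j980 → |·| = √(980²+980²) = √1920800 ≈ 1385.9, ∠ = arctan(980/980) ≈ 45.00°
|G| = 100 · 1.048e+06 / 1.4943e+09 ≈ 0.070133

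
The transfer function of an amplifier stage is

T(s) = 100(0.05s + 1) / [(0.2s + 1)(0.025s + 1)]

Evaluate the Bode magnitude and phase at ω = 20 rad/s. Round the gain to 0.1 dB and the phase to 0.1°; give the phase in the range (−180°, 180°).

29.7 dB, -57.5°

At ω = 20 rad/s:
zero (1 + j20·0.05) = 1 + j1 → |·| ≈ 1.4142, ∠ ≈ 45.00°
pole (1 + j20·0.2) = 1 + j4 → |·| ≈ 4.1231, ∠ ≈ 75.96°
pole (1 + j20·0.025) = 1 + j0.5 → |·| ≈ 1.118, ∠ ≈ 26.57°
|T| = 100 · 1.4142 / (4.1231 · 1.118) ≈ 30.679
Gain = 20 log₁₀(30.679) ≈ 29.74 dB
∠T = (45.00°) − (75.96° + 26.57°) = -57.53°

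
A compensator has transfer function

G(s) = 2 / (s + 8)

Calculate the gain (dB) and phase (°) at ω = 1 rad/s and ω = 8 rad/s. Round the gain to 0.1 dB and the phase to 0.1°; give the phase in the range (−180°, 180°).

ω = 1: -12.1 dB, -7.1°; ω = 8: -15.1 dB, -45.0°

At s = jω = j1:
pole (s+8): 8 + j1 → |·| = √(8²+1²) = √65 ≈ 8.0623, ∠ = arctan(1/8) ≈ 7.13°
|G| = 2 / 8.0623 ≈ 0.24807
Gain = 20 log₁₀(0.24807) ≈ -12.11 dB
∠G = 0.00° − 7.13° = -7.13°

At s = jω = j8:
pole (s+8): 8 + j8 → |·| = √(8²+8²) = √128 ≈ 11.314, ∠ = arctan(8/8) ≈ 45.00°
|G| = 2 / 11.314 ≈ 0.17677
Gain = 20 log₁₀(0.17677) ≈ -15.05 dB
∠G = 0.00° − 45.00° = -45.00°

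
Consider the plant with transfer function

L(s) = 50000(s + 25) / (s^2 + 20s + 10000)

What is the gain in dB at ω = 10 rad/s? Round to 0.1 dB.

42.7 dB

At s = jω = j10:
zero (s+25): 25 + j10 → |·| = √(25²+10²) = √725 ≈ 26.926, ∠ = arctan(10/25) ≈ 21.80°
quadratic: (j10)² + 20·j10 + 10000 = 9900 + j200 → |·| ≈ 9902, ∠ ≈ 1.16°
|L| = 50000 · 26.926 / 9902 ≈ 135.96
Gain = 20 log₁₀(135.96) ≈ 42.67 dB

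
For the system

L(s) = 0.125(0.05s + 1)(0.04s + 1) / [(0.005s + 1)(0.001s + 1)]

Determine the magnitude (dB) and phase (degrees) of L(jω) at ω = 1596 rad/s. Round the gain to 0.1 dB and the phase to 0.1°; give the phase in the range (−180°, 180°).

32.5 dB, 37.6°

At ω = 1596 rad/s:
zero (1 + j1596·0.05) = 1 + j79.8 → |·| ≈ 79.806, ∠ ≈ 89.28°
zero (1 + j1596·0.04) = 1 + j63.84 → |·| ≈ 63.848, ∠ ≈ 89.10°
pole (1 + j1596·0.005) = 1 + j7.98 → |·| ≈ 8.0424, ∠ ≈ 82.86°
pole (1 + j1596·0.001) = 1 + j1.596 → |·| ≈ 1.8834, ∠ ≈ 57.93°
|L| = 0.125 · 79.806 · 63.848 / (8.0424 · 1.8834) ≈ 42.05
Gain = 20 log₁₀(42.05) ≈ 32.48 dB
∠L = (89.28° + 89.10°) − (82.86° + 57.93°) = 37.59°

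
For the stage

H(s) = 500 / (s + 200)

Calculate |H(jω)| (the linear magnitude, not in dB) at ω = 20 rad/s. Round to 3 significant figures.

2.49

At s = jω = j20:
pole (s+200): 200 + j20 → |·| = √(200²+20²) = √40400 ≈ 201, ∠ = arctan(20/200) ≈ 5.71°
|H| = 500 / 201 ≈ 2.4876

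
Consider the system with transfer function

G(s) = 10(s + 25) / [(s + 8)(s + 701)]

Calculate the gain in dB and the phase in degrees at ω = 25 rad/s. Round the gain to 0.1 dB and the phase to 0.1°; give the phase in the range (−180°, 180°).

-34.3 dB, -29.3°

At s = jω = j25:
zero (s+25): 25 + j25 → |·| = √(25²+25²) = √1250 ≈ 35.355, ∠ = arctan(25/25) ≈ 45.00°
pole (s+8): 8 + j25 → |·| = √(8²+25²) = √689 ≈ 26.249, ∠ = arctan(25/8) ≈ 72.26°
pole (s+701): 701 + j25 → |·| = √(701²+25²) = √492026 ≈ 701.45, ∠ = arctan(25/701) ≈ 2.04°
|G| = 10 · 35.355 / 18412 ≈ 0.019202
Gain = 20 log₁₀(0.019202) ≈ -34.33 dB
∠G = 45.00° − 74.30° = -29.30°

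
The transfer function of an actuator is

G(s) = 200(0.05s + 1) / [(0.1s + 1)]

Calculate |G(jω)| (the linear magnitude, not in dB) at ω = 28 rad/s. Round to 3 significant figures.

116

At ω = 28 rad/s:
zero (1 + j28·0.05) = 1 + j1.4 → |·| ≈ 1.7205, ∠ ≈ 54.46°
pole (1 + j28·0.1) = 1 + j2.8 → |·| ≈ 2.9732, ∠ ≈ 70.35°
|G| = 200 · 1.7205 / (2.9732) ≈ 115.73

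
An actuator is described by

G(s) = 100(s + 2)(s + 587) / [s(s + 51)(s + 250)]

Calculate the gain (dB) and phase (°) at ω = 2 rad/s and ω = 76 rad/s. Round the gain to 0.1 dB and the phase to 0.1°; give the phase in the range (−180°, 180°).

At s = jω = j2:
zero (s+2): 2 + j2 → |·| = √(2²+2²) = √8 ≈ 2.8284, ∠ = arctan(2/2) ≈ 45.00°
zero (s+587): 587 + j2 → |·| = √(587²+2²) = √344573 ≈ 587, ∠ = arctan(2/587) ≈ 0.20°
pole (s+51): 51 + j2 → |·| = √(51²+2²) = √2605 ≈ 51.039, ∠ = arctan(2/51) ≈ 2.25°
pole (s+250): 250 + j2 → |·| = √(250²+2²) = √62504 ≈ 250.01, ∠ = arctan(2/250) ≈ 0.46°
pole at origin: |s| = 2, ∠ = 90.00° (in denominator)
|G| = 100 · 1660.3 / 25521 ≈ 6.5056
Gain = 20 log₁₀(6.5056) ≈ 16.27 dB
∠G = 45.20° − 92.71° = -47.51°

At s = jω = j76:
zero (s+2): 2 + j76 → |·| = √(2²+76²) = √5780 ≈ 76.026, ∠ = arctan(76/2) ≈ 88.49°
zero (s+587): 587 + j76 → |·| = √(587²+76²) = √350345 ≈ 591.9, ∠ = arctan(76/587) ≈ 7.38°
pole (s+51): 51 + j76 → |·| = √(51²+76²) = √8377 ≈ 91.526, ∠ = arctan(76/51) ≈ 56.14°
pole (s+250): 250 + j76 → |·| = √(250²+76²) = √68276 ≈ 261.3, ∠ = arctan(76/250) ≈ 16.91°
pole at origin: |s| = 76, ∠ = 90.00° (in denominator)
|G| = 100 · 45000 / 1.8176e+06 ≈ 2.4758
Gain = 20 log₁₀(2.4758) ≈ 7.87 dB
∠G = 95.87° − 163.05° = -67.18°

ω = 2: 16.3 dB, -47.5°; ω = 76: 7.9 dB, -67.2°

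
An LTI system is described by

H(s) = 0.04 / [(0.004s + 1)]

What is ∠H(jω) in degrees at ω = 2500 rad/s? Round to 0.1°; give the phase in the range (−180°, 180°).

-84.3°

At ω = 2500 rad/s:
pole (1 + j2500·0.004) = 1 + j10 → |·| ≈ 10.05, ∠ ≈ 84.29°
∠H = (0°) − (84.29°) = -84.29°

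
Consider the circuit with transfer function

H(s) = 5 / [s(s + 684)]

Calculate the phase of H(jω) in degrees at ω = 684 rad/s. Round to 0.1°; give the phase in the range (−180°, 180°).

-135.0°

At s = jω = j684:
pole (s+684): 684 + j684 → |·| = √(684²+684²) = √935712 ≈ 967.32, ∠ = arctan(684/684) ≈ 45.00°
pole at origin: |s| = 684, ∠ = 90.00° (in denominator)
∠H = 0.00° − 135.00° = -135.00°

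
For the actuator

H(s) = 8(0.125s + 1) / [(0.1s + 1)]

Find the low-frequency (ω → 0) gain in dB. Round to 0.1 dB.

18.1 dB

H(0) = 8 · 1 / 1 = 8
20 log₁₀(8) ≈ 18.06 dB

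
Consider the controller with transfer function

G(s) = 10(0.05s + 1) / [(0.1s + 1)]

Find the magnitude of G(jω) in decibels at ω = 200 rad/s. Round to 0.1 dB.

At ω = 200 rad/s:
zero (1 + j200·0.05) = 1 + j10 → |·| ≈ 10.05, ∠ ≈ 84.29°
pole (1 + j200·0.1) = 1 + j20 → |·| ≈ 20.025, ∠ ≈ 87.14°
|G| = 10 · 10.05 / (20.025) ≈ 5.0187
Gain = 20 log₁₀(5.0187) ≈ 14.01 dB

14.0 dB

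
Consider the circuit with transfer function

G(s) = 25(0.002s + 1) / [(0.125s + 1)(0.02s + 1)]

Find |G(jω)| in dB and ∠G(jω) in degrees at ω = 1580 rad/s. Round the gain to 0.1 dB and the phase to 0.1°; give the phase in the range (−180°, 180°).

At ω = 1580 rad/s:
zero (1 + j1580·0.002) = 1 + j3.16 → |·| ≈ 3.3145, ∠ ≈ 72.44°
pole (1 + j1580·0.125) = 1 + j197.5 → |·| ≈ 197.5, ∠ ≈ 89.71°
pole (1 + j1580·0.02) = 1 + j31.6 → |·| ≈ 31.616, ∠ ≈ 88.19°
|G| = 25 · 3.3145 / (197.5 · 31.616) ≈ 0.01327
Gain = 20 log₁₀(0.01327) ≈ -37.54 dB
∠G = (72.44°) − (89.71° + 88.19°) = -105.46°

-37.5 dB, -105.5°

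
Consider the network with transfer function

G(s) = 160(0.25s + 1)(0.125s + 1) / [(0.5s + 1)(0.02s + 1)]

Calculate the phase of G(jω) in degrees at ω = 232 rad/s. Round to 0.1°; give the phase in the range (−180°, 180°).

At ω = 232 rad/s:
zero (1 + j232·0.25) = 1 + j58 → |·| ≈ 58.009, ∠ ≈ 89.01°
zero (1 + j232·0.125) = 1 + j29 → |·| ≈ 29.017, ∠ ≈ 88.03°
pole (1 + j232·0.5) = 1 + j116 → |·| ≈ 116, ∠ ≈ 89.51°
pole (1 + j232·0.02) = 1 + j4.64 → |·| ≈ 4.7465, ∠ ≈ 77.84°
∠G = (89.01° + 88.03°) − (89.51° + 77.84°) = 9.69°

9.7°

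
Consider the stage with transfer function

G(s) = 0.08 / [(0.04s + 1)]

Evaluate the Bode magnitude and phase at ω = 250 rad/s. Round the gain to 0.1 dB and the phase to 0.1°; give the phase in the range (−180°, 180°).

-42.0 dB, -84.3°

At ω = 250 rad/s:
pole (1 + j250·0.04) = 1 + j10 → |·| ≈ 10.05, ∠ ≈ 84.29°
|G| = 0.08 · 1 / (10.05) ≈ 0.0079602
Gain = 20 log₁₀(0.0079602) ≈ -41.98 dB
∠G = (0°) − (84.29°) = -84.29°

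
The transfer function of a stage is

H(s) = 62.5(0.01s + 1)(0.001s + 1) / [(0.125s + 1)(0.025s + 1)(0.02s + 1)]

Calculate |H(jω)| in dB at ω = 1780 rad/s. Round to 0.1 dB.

At ω = 1780 rad/s:
zero (1 + j1780·0.01) = 1 + j17.8 → |·| ≈ 17.828, ∠ ≈ 86.78°
zero (1 + j1780·0.001) = 1 + j1.78 → |·| ≈ 2.0417, ∠ ≈ 60.67°
pole (1 + j1780·0.125) = 1 + j222.5 → |·| ≈ 222.5, ∠ ≈ 89.74°
pole (1 + j1780·0.025) = 1 + j44.5 → |·| ≈ 44.511, ∠ ≈ 88.71°
pole (1 + j1780·0.02) = 1 + j35.6 → |·| ≈ 35.614, ∠ ≈ 88.39°
|H| = 62.5 · 17.828 · 2.0417 / (222.5 · 44.511 · 35.614) ≈ 0.00645
Gain = 20 log₁₀(0.00645) ≈ -43.81 dB

-43.8 dB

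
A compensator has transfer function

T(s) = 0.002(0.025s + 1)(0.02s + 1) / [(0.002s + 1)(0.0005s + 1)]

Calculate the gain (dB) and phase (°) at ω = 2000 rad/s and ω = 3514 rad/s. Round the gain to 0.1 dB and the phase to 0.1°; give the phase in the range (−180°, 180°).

ω = 2000: -3.3 dB, 56.5°; ω = 3514: -1.3 dB, 36.3°

At ω = 2000 rad/s:
zero (1 + j2000·0.025) = 1 + j50 → |·| ≈ 50.01, ∠ ≈ 88.85°
zero (1 + j2000·0.02) = 1 + j40 → |·| ≈ 40.012, ∠ ≈ 88.57°
pole (1 + j2000·0.002) = 1 + j4 → |·| ≈ 4.1231, ∠ ≈ 75.96°
pole (1 + j2000·0.0005) = 1 + j1 → |·| ≈ 1.4142, ∠ ≈ 45.00°
|T| = 0.002 · 50.01 · 40.012 / (4.1231 · 1.4142) ≈ 0.68634
Gain = 20 log₁₀(0.68634) ≈ -3.27 dB
∠T = (88.85° + 88.57°) − (75.96° + 45.00°) = 56.46°

At ω = 3514 rad/s:
zero (1 + j3514·0.025) = 1 + j87.85 → |·| ≈ 87.856, ∠ ≈ 89.35°
zero (1 + j3514·0.02) = 1 + j70.28 → |·| ≈ 70.287, ∠ ≈ 89.18°
pole (1 + j3514·0.002) = 1 + j7.028 → |·| ≈ 7.0988, ∠ ≈ 81.90°
pole (1 + j3514·0.0005) = 1 + j1.757 → |·| ≈ 2.0216, ∠ ≈ 60.35°
|T| = 0.002 · 87.856 · 70.287 / (7.0988 · 2.0216) ≈ 0.86059
Gain = 20 log₁₀(0.86059) ≈ -1.30 dB
∠T = (89.35° + 89.18°) − (81.90° + 60.35°) = 36.28°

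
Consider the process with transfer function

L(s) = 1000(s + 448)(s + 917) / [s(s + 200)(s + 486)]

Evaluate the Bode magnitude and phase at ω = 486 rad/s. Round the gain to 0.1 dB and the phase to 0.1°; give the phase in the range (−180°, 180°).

11.8 dB, -127.4°

At s = jω = j486:
zero (s+448): 448 + j486 → |·| = √(448²+486²) = √436900 ≈ 660.98, ∠ = arctan(486/448) ≈ 47.33°
zero (s+917): 917 + j486 → |·| = √(917²+486²) = √1077085 ≈ 1037.8, ∠ = arctan(486/917) ≈ 27.92°
pole (s+200): 200 + j486 → |·| = √(200²+486²) = √276196 ≈ 525.54, ∠ = arctan(486/200) ≈ 67.63°
pole (s+486): 486 + j486 → |·| = √(486²+486²) = √472392 ≈ 687.31, ∠ = arctan(486/486) ≈ 45.00°
pole at origin: |s| = 486, ∠ = 90.00° (in denominator)
|L| = 1000 · 6.8597e+05 / 1.7555e+08 ≈ 3.9075
Gain = 20 log₁₀(3.9075) ≈ 11.84 dB
∠L = 75.25° − 202.63° = -127.38°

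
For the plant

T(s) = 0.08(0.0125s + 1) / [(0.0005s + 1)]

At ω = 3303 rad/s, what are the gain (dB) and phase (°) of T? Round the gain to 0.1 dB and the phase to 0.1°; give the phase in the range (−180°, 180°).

At ω = 3303 rad/s:
zero (1 + j3303·0.0125) = 1 + j41.2875 → |·| ≈ 41.3, ∠ ≈ 88.61°
pole (1 + j3303·0.0005) = 1 + j1.6515 → |·| ≈ 1.9307, ∠ ≈ 58.80°
|T| = 0.08 · 41.3 / (1.9307) ≈ 1.7113
Gain = 20 log₁₀(1.7113) ≈ 4.67 dB
∠T = (88.61°) − (58.80°) = 29.81°

4.7 dB, 29.8°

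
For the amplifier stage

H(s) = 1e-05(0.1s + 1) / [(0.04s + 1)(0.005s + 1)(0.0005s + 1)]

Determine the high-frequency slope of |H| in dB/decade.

Each pole contributes −20 dB/decade at high frequency; each zero contributes +20 dB/decade.
Net: 1 zero(s) − 3 pole(s) → -40 dB/decade.

-40 dB/decade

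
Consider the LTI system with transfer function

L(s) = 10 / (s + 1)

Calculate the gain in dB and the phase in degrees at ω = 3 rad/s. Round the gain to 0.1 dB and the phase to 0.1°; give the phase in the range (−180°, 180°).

10.0 dB, -71.6°

At s = jω = j3:
pole (s+1): 1 + j3 → |·| = √(1²+3²) = √10 ≈ 3.1623, ∠ = arctan(3/1) ≈ 71.57°
|L| = 10 / 3.1623 ≈ 3.1623
Gain = 20 log₁₀(3.1623) ≈ 10.00 dB
∠L = 0.00° − 71.57° = -71.57°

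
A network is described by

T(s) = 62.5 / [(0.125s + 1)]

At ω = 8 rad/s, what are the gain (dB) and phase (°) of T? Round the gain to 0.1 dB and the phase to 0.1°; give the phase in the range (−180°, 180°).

32.9 dB, -45.0°

At ω = 8 rad/s:
pole (1 + j8·0.125) = 1 + j1 → |·| ≈ 1.4142, ∠ ≈ 45.00°
|T| = 62.5 · 1 / (1.4142) ≈ 44.195
Gain = 20 log₁₀(44.195) ≈ 32.91 dB
∠T = (0°) − (45.00°) = -45.00°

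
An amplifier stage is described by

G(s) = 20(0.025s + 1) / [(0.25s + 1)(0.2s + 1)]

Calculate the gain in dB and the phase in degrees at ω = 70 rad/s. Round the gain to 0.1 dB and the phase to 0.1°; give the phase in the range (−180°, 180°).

At ω = 70 rad/s:
zero (1 + j70·0.025) = 1 + j1.75 → |·| ≈ 2.0156, ∠ ≈ 60.26°
pole (1 + j70·0.25) = 1 + j17.5 → |·| ≈ 17.529, ∠ ≈ 86.73°
pole (1 + j70·0.2) = 1 + j14 → |·| ≈ 14.036, ∠ ≈ 85.91°
|G| = 20 · 2.0156 / (17.529 · 14.036) ≈ 0.16385
Gain = 20 log₁₀(0.16385) ≈ -15.71 dB
∠G = (60.26°) − (86.73° + 85.91°) = -112.38°

-15.7 dB, -112.4°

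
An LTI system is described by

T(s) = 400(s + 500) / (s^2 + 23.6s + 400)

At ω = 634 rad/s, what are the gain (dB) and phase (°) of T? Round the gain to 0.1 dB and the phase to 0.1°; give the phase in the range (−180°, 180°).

At s = jω = j634:
zero (s+500): 500 + j634 → |·| = √(500²+634²) = √651956 ≈ 807.44, ∠ = arctan(634/500) ≈ 51.74°
quadratic: (j634)² + 23.6·j634 + 400 = -401556 + j14962.4 → |·| ≈ 4.0183e+05, ∠ ≈ 177.87°
|T| = 400 · 807.44 / 4.0183e+05 ≈ 0.80376
Gain = 20 log₁₀(0.80376) ≈ -1.90 dB
∠T = 51.74° − 177.87° = -126.13°

-1.9 dB, -126.1°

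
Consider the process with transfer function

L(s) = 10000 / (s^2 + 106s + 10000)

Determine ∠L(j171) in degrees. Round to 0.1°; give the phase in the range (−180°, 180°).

-136.7°

At s = jω = j171:
quadratic: (j171)² + 106·j171 + 10000 = -19241 + j18126 → |·| ≈ 26434, ∠ ≈ 136.71°
∠L = 0.00° − 136.71° = -136.71°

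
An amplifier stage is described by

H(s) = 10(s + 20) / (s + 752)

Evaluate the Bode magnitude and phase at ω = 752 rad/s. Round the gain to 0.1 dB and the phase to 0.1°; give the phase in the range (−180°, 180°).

At s = jω = j752:
zero (s+20): 20 + j752 → |·| = √(20²+752²) = √565904 ≈ 752.27, ∠ = arctan(752/20) ≈ 88.48°
pole (s+752): 752 + j752 → |·| = √(752²+752²) = √1131008 ≈ 1063.5, ∠ = arctan(752/752) ≈ 45.00°
|H| = 10 · 752.27 / 1063.5 ≈ 7.0735
Gain = 20 log₁₀(7.0735) ≈ 16.99 dB
∠H = 88.48° − 45.00° = 43.48°

17.0 dB, 43.5°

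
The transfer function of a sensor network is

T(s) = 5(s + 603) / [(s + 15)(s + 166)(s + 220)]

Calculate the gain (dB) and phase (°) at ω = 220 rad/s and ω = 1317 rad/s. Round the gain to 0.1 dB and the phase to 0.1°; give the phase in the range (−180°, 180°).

At s = jω = j220:
zero (s+603): 603 + j220 → |·| = √(603²+220²) = √412009 ≈ 641.88, ∠ = arctan(220/603) ≈ 20.04°
pole (s+15): 15 + j220 → |·| = √(15²+220²) = √48625 ≈ 220.51, ∠ = arctan(220/15) ≈ 86.10°
pole (s+166): 166 + j220 → |·| = √(166²+220²) = √75956 ≈ 275.6, ∠ = arctan(220/166) ≈ 52.96°
pole (s+220): 220 + j220 → |·| = √(220²+220²) = √96800 ≈ 311.13, ∠ = arctan(220/220) ≈ 45.00°
|T| = 5 · 641.88 / 1.8908e+07 ≈ 0.00016974
Gain = 20 log₁₀(0.00016974) ≈ -75.40 dB
∠T = 20.04° − 184.06° = -164.02°

At s = jω = j1317:
zero (s+603): 603 + j1317 → |·| = √(603²+1317²) = √2098098 ≈ 1448.5, ∠ = arctan(1317/603) ≈ 65.40°
pole (s+15): 15 + j1317 → |·| = √(15²+1317²) = √1734714 ≈ 1317.1, ∠ = arctan(1317/15) ≈ 89.35°
pole (s+166): 166 + j1317 → |·| = √(166²+1317²) = √1762045 ≈ 1327.4, ∠ = arctan(1317/166) ≈ 82.82°
pole (s+220): 220 + j1317 → |·| = √(220²+1317²) = √1782889 ≈ 1335.2, ∠ = arctan(1317/220) ≈ 80.52°
|T| = 5 · 1448.5 / 2.3344e+09 ≈ 3.1025e-06
Gain = 20 log₁₀(3.1025e-06) ≈ -110.17 dB
∠T = 65.40° − 252.69° = -187.29° ≡ 172.71° (principal value)

ω = 220: -75.4 dB, -164.0°; ω = 1317: -110.2 dB, 172.7°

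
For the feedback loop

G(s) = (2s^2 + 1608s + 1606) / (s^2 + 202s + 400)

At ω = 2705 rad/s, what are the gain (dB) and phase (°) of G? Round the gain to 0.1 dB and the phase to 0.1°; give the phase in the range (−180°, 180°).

6.4 dB, -12.3°

Substitute s = j2705:
Numerator: 2(j2705)^2 + 1608(j2705) + 1606 = -14632444 + j4349640
Denominator: (j2705)^2 + 202(j2705) + 400 = -7316625 + j546410
|N| = √(14632444² + 4349640²) ≈ 1.5265e+07, ∠N ≈ 163.44°
|D| = √(7316625² + 546410²) ≈ 7.337e+06, ∠D ≈ 175.73°
|G| = 1.5265e+07 / 7.337e+06 ≈ 2.0806
Gain = 20 log₁₀(2.0806) ≈ 6.36 dB
∠G = 163.44° − 175.73° = -12.29°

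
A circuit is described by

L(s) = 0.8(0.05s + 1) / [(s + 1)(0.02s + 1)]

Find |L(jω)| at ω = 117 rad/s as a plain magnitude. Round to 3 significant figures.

0.0159

At ω = 117 rad/s:
zero (1 + j117·0.05) = 1 + j5.85 → |·| ≈ 5.9349, ∠ ≈ 80.30°
pole (1 + j117·1) = 1 + j117 → |·| ≈ 117, ∠ ≈ 89.51°
pole (1 + j117·0.02) = 1 + j2.34 → |·| ≈ 2.5447, ∠ ≈ 66.86°
|L| = 0.8 · 5.9349 / (117 · 2.5447) ≈ 0.015947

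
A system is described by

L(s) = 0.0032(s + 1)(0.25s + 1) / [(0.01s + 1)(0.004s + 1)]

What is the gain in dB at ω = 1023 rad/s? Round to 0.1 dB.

At ω = 1023 rad/s:
zero (1 + j1023·1) = 1 + j1023 → |·| ≈ 1023, ∠ ≈ 89.94°
zero (1 + j1023·0.25) = 1 + j255.75 → |·| ≈ 255.75, ∠ ≈ 89.78°
pole (1 + j1023·0.01) = 1 + j10.23 → |·| ≈ 10.279, ∠ ≈ 84.42°
pole (1 + j1023·0.004) = 1 + j4.092 → |·| ≈ 4.2124, ∠ ≈ 76.27°
|L| = 0.0032 · 1023 · 255.75 / (10.279 · 4.2124) ≈ 19.336
Gain = 20 log₁₀(19.336) ≈ 25.73 dB

25.7 dB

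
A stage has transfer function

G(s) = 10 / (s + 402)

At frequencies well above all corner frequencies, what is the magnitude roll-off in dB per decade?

-20 dB/decade

Each pole contributes −20 dB/decade at high frequency; each zero contributes +20 dB/decade.
Net: 0 zero(s) − 1 pole(s) → -20 dB/decade.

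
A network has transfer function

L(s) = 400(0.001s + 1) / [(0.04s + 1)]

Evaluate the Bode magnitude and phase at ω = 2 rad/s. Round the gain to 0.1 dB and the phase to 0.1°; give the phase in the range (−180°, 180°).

At ω = 2 rad/s:
zero (1 + j2·0.001) = 1 + j0.002 → |·| ≈ 1, ∠ ≈ 0.11°
pole (1 + j2·0.04) = 1 + j0.08 → |·| ≈ 1.0032, ∠ ≈ 4.57°
|L| = 400 · 1 / (1.0032) ≈ 398.72
Gain = 20 log₁₀(398.72) ≈ 52.01 dB
∠L = (0.11°) − (4.57°) = -4.46°

52.0 dB, -4.5°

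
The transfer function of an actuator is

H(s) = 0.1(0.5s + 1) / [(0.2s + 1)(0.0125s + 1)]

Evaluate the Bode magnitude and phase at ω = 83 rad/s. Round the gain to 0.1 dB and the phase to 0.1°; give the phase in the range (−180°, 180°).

At ω = 83 rad/s:
zero (1 + j83·0.5) = 1 + j41.5 → |·| ≈ 41.512, ∠ ≈ 88.62°
pole (1 + j83·0.2) = 1 + j16.6 → |·| ≈ 16.63, ∠ ≈ 86.55°
pole (1 + j83·0.0125) = 1 + j1.0375 → |·| ≈ 1.441, ∠ ≈ 46.05°
|H| = 0.1 · 41.512 / (16.63 · 1.441) ≈ 0.17323
Gain = 20 log₁₀(0.17323) ≈ -15.23 dB
∠H = (88.62°) − (86.55° + 46.05°) = -43.98°

-15.2 dB, -44.0°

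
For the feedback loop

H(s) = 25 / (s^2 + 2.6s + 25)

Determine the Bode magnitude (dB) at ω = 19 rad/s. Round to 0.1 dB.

At s = jω = j19:
quadratic: (j19)² + 2.6·j19 + 25 = -336 + j49.4 → |·| ≈ 339.61, ∠ ≈ 171.64°
|H| = 25 / 339.61 ≈ 0.073614
Gain = 20 log₁₀(0.073614) ≈ -22.66 dB

-22.7 dB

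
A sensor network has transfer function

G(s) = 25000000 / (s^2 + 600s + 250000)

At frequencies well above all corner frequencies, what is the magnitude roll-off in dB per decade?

Each pole contributes −20 dB/decade at high frequency; each zero contributes +20 dB/decade.
Net: 0 zero(s) − 2 pole(s) → -40 dB/decade.

-40 dB/decade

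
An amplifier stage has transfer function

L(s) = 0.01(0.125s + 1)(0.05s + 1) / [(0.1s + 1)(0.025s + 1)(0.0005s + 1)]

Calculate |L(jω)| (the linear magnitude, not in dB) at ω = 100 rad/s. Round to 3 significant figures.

At ω = 100 rad/s:
zero (1 + j100·0.125) = 1 + j12.5 → |·| ≈ 12.54, ∠ ≈ 85.43°
zero (1 + j100·0.05) = 1 + j5 → |·| ≈ 5.099, ∠ ≈ 78.69°
pole (1 + j100·0.1) = 1 + j10 → |·| ≈ 10.05, ∠ ≈ 84.29°
pole (1 + j100·0.025) = 1 + j2.5 → |·| ≈ 2.6926, ∠ ≈ 68.20°
pole (1 + j100·0.0005) = 1 + j0.05 → |·| ≈ 1.0012, ∠ ≈ 2.86°
|L| = 0.01 · 12.54 · 5.099 / (10.05 · 2.6926 · 1.0012) ≈ 0.023601

0.0236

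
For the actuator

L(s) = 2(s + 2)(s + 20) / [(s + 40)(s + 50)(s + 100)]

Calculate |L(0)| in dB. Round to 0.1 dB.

L(0) = 2·2·20 / (40·50·100) = 0.0004
20 log₁₀(0.0004) ≈ -67.96 dB

-68.0 dB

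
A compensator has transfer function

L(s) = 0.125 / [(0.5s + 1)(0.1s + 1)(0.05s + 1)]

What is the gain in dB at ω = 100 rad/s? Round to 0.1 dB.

At ω = 100 rad/s:
pole (1 + j100·0.5) = 1 + j50 → |·| ≈ 50.01, ∠ ≈ 88.85°
pole (1 + j100·0.1) = 1 + j10 → |·| ≈ 10.05, ∠ ≈ 84.29°
pole (1 + j100·0.05) = 1 + j5 → |·| ≈ 5.099, ∠ ≈ 78.69°
|L| = 0.125 · 1 / (50.01 · 10.05 · 5.099) ≈ 4.8776e-05
Gain = 20 log₁₀(4.8776e-05) ≈ -86.24 dB

-86.2 dB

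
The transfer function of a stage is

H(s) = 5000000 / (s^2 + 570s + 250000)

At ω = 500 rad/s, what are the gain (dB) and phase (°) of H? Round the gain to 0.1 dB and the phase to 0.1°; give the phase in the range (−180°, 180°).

At s = jω = j500:
quadratic: (j500)² + 570·j500 + 250000 = 0 + j285000 → |·| ≈ 2.85e+05, ∠ ≈ 90.00°
|H| = 5000000 / 2.85e+05 ≈ 17.544
Gain = 20 log₁₀(17.544) ≈ 24.88 dB
∠H = 0.00° − 90.00° = -90.00°

24.9 dB, -90.0°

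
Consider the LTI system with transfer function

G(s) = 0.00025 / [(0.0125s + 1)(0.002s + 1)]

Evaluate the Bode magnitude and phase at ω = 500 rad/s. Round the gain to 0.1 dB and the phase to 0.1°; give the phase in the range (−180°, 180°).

At ω = 500 rad/s:
pole (1 + j500·0.0125) = 1 + j6.25 → |·| ≈ 6.3295, ∠ ≈ 80.91°
pole (1 + j500·0.002) = 1 + j1 → |·| ≈ 1.4142, ∠ ≈ 45.00°
|G| = 0.00025 · 1 / (6.3295 · 1.4142) ≈ 2.7929e-05
Gain = 20 log₁₀(2.7929e-05) ≈ -91.08 dB
∠G = (0°) − (80.91° + 45.00°) = -125.91°

-91.1 dB, -125.9°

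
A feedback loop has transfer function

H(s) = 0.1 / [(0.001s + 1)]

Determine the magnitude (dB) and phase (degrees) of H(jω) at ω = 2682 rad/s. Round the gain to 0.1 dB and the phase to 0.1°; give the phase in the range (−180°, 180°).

-29.1 dB, -69.6°

At ω = 2682 rad/s:
pole (1 + j2682·0.001) = 1 + j2.682 → |·| ≈ 2.8624, ∠ ≈ 69.55°
|H| = 0.1 · 1 / (2.8624) ≈ 0.034936
Gain = 20 log₁₀(0.034936) ≈ -29.13 dB
∠H = (0°) − (69.55°) = -69.55°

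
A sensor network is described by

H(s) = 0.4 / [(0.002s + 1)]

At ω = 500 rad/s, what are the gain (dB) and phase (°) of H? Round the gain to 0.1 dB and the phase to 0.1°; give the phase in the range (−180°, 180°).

-11.0 dB, -45.0°

At ω = 500 rad/s:
pole (1 + j500·0.002) = 1 + j1 → |·| ≈ 1.4142, ∠ ≈ 45.00°
|H| = 0.4 · 1 / (1.4142) ≈ 0.28285
Gain = 20 log₁₀(0.28285) ≈ -10.97 dB
∠H = (0°) − (45.00°) = -45.00°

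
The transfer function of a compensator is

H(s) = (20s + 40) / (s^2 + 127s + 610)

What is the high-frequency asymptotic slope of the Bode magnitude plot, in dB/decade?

Each pole contributes −20 dB/decade at high frequency; each zero contributes +20 dB/decade.
Net: 1 zero(s) − 2 pole(s) → -20 dB/decade.

-20 dB/decade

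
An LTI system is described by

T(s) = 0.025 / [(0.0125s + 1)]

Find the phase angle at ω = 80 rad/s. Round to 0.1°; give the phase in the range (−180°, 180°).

-45.0°

At ω = 80 rad/s:
pole (1 + j80·0.0125) = 1 + j1 → |·| ≈ 1.4142, ∠ ≈ 45.00°
∠T = (0°) − (45.00°) = -45.00°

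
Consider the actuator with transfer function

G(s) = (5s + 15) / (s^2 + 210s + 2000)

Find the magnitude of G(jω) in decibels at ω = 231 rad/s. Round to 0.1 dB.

-35.7 dB

Substitute s = j231:
Numerator: 5(j231) + 15 = 15 + j1155
Denominator: (j231)^2 + 210(j231) + 2000 = -51361 + j48510
|N| = √(15² + 1155²) ≈ 1155.1, ∠N ≈ 89.26°
|D| = √(51361² + 48510²) ≈ 70648, ∠D ≈ 136.64°
|G| = 1155.1 / 70648 ≈ 0.01635
Gain = 20 log₁₀(0.01635) ≈ -35.73 dB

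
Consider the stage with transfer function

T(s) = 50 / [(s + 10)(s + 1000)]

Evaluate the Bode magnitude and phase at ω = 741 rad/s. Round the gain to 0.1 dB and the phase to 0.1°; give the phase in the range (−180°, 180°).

At s = jω = j741:
pole (s+10): 10 + j741 → |·| = √(10²+741²) = √549181 ≈ 741.07, ∠ = arctan(741/10) ≈ 89.23°
pole (s+1000): 1000 + j741 → |·| = √(1000²+741²) = √1549081 ≈ 1244.6, ∠ = arctan(741/1000) ≈ 36.54°
|T| = 50 / 9.2234e+05 ≈ 5.421e-05
Gain = 20 log₁₀(5.421e-05) ≈ -85.32 dB
∠T = 0.00° − 125.77° = -125.77°

-85.3 dB, -125.8°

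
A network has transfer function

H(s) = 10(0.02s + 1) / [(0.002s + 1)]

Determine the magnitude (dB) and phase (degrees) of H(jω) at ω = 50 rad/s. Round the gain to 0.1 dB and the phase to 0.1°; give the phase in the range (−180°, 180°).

At ω = 50 rad/s:
zero (1 + j50·0.02) = 1 + j1 → |·| ≈ 1.4142, ∠ ≈ 45.00°
pole (1 + j50·0.002) = 1 + j0.1 → |·| ≈ 1.005, ∠ ≈ 5.71°
|H| = 10 · 1.4142 / (1.005) ≈ 14.072
Gain = 20 log₁₀(14.072) ≈ 22.97 dB
∠H = (45.00°) − (5.71°) = 39.29°

23.0 dB, 39.3°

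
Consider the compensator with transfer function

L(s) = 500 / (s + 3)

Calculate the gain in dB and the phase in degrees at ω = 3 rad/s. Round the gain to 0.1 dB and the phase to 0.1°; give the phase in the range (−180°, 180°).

Substitute s = j3:
Numerator: 500 = 500 + j0
Denominator: (j3) + 3 = 3 + j3
|N| = √(500² + 0²) ≈ 500, ∠N ≈ 0.00°
|D| = √(3² + 3²) ≈ 4.2426, ∠D ≈ 45.00°
|L| = 500 / 4.2426 ≈ 117.85
Gain = 20 log₁₀(117.85) ≈ 41.43 dB
∠L = 0.00° − 45.00° = -45.00°

41.4 dB, -45.0°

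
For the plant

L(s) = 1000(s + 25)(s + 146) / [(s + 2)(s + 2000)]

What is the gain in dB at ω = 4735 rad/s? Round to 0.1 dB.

At s = jω = j4735:
zero (s+25): 25 + j4735 → |·| = √(25²+4735²) = √22420850 ≈ 4735.1, ∠ = arctan(4735/25) ≈ 89.70°
zero (s+146): 146 + j4735 → |·| = √(146²+4735²) = √22441541 ≈ 4737.3, ∠ = arctan(4735/146) ≈ 88.23°
pole (s+2): 2 + j4735 → |·| = √(2²+4735²) = √22420229 ≈ 4735, ∠ = arctan(4735/2) ≈ 89.98°
pole (s+2000): 2000 + j4735 → |·| = √(2000²+4735²) = √26420225 ≈ 5140.1, ∠ = arctan(4735/2000) ≈ 67.10°
|L| = 1000 · 2.2432e+07 / 2.4338e+07 ≈ 921.69
Gain = 20 log₁₀(921.69) ≈ 59.29 dB

59.3 dB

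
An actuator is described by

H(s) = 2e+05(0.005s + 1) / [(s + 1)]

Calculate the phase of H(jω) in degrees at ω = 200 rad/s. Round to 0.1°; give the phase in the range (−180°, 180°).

At ω = 200 rad/s:
zero (1 + j200·0.005) = 1 + j1 → |·| ≈ 1.4142, ∠ ≈ 45.00°
pole (1 + j200·1) = 1 + j200 → |·| ≈ 200, ∠ ≈ 89.71°
∠H = (45.00°) − (89.71°) = -44.71°

-44.7°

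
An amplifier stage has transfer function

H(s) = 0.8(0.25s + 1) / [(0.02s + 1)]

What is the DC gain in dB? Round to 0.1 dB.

-1.9 dB

H(0) = 0.8 · 1 / 1 = 0.8
20 log₁₀(0.8) ≈ -1.94 dB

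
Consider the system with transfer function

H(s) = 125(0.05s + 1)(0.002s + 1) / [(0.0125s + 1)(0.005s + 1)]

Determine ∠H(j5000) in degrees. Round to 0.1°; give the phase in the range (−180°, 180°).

-2.7°

At ω = 5000 rad/s:
zero (1 + j5000·0.05) = 1 + j250 → |·| ≈ 250, ∠ ≈ 89.77°
zero (1 + j5000·0.002) = 1 + j10 → |·| ≈ 10.05, ∠ ≈ 84.29°
pole (1 + j5000·0.0125) = 1 + j62.5 → |·| ≈ 62.508, ∠ ≈ 89.08°
pole (1 + j5000·0.005) = 1 + j25 → |·| ≈ 25.02, ∠ ≈ 87.71°
∠H = (89.77° + 84.29°) − (89.08° + 87.71°) = -2.73°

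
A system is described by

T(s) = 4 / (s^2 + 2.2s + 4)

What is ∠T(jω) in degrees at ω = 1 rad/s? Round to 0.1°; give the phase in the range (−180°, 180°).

-36.3°

At s = jω = j1:
quadratic: (j1)² + 2.2·j1 + 4 = 3 + j2.2 → |·| ≈ 3.7202, ∠ ≈ 36.25°
∠T = 0.00° − 36.25° = -36.25°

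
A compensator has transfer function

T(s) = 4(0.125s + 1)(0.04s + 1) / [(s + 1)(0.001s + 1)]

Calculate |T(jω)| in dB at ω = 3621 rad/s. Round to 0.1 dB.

At ω = 3621 rad/s:
zero (1 + j3621·0.125) = 1 + j452.625 → |·| ≈ 452.63, ∠ ≈ 89.87°
zero (1 + j3621·0.04) = 1 + j144.84 → |·| ≈ 144.84, ∠ ≈ 89.60°
pole (1 + j3621·1) = 1 + j3621 → |·| ≈ 3621, ∠ ≈ 89.98°
pole (1 + j3621·0.001) = 1 + j3.621 → |·| ≈ 3.7565, ∠ ≈ 74.56°
|T| = 4 · 452.63 · 144.84 / (3621 · 3.7565) ≈ 19.279
Gain = 20 log₁₀(19.279) ≈ 25.70 dB

25.7 dB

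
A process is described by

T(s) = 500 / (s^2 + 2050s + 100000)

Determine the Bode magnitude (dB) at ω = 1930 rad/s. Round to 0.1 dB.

Substitute s = j1930:
Numerator: 500 = 500 + j0
Denominator: (j1930)^2 + 2050(j1930) + 100000 = -3624900 + j3956500
|N| = √(500² + 0²) ≈ 500, ∠N ≈ 0.00°
|D| = √(3624900² + 3956500²) ≈ 5.366e+06, ∠D ≈ 132.50°
|T| = 500 / 5.366e+06 ≈ 9.3179e-05
Gain = 20 log₁₀(9.3179e-05) ≈ -80.61 dB

-80.6 dB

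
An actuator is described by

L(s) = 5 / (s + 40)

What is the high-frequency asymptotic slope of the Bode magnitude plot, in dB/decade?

Each pole contributes −20 dB/decade at high frequency; each zero contributes +20 dB/decade.
Net: 0 zero(s) − 1 pole(s) → -20 dB/decade.

-20 dB/decade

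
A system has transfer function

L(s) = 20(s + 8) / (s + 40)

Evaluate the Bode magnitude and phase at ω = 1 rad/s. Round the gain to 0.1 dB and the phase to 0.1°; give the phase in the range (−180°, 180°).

At s = jω = j1:
zero (s+8): 8 + j1 → |·| = √(8²+1²) = √65 ≈ 8.0623, ∠ = arctan(1/8) ≈ 7.13°
pole (s+40): 40 + j1 → |·| = √(40²+1²) = √1601 ≈ 40.012, ∠ = arctan(1/40) ≈ 1.43°
|L| = 20 · 8.0623 / 40.012 ≈ 4.0299
Gain = 20 log₁₀(4.0299) ≈ 12.11 dB
∠L = 7.13° − 1.43° = 5.70°

12.1 dB, 5.7°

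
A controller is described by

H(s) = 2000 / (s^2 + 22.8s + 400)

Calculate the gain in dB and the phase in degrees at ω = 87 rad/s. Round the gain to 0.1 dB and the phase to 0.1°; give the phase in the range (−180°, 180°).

-11.4 dB, -164.5°

At s = jω = j87:
quadratic: (j87)² + 22.8·j87 + 400 = -7169 + j1983.6 → |·| ≈ 7438.4, ∠ ≈ 164.53°
|H| = 2000 / 7438.4 ≈ 0.26888
Gain = 20 log₁₀(0.26888) ≈ -11.41 dB
∠H = 0.00° − 164.53° = -164.53°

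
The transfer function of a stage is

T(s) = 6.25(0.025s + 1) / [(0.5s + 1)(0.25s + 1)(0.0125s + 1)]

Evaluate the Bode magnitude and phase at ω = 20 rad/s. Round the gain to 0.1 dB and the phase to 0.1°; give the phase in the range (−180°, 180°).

At ω = 20 rad/s:
zero (1 + j20·0.025) = 1 + j0.5 → |·| ≈ 1.118, ∠ ≈ 26.57°
pole (1 + j20·0.5) = 1 + j10 → |·| ≈ 10.05, ∠ ≈ 84.29°
pole (1 + j20·0.25) = 1 + j5 → |·| ≈ 5.099, ∠ ≈ 78.69°
pole (1 + j20·0.0125) = 1 + j0.25 → |·| ≈ 1.0308, ∠ ≈ 14.04°
|T| = 6.25 · 1.118 / (10.05 · 5.099 · 1.0308) ≈ 0.13228
Gain = 20 log₁₀(0.13228) ≈ -17.57 dB
∠T = (26.57°) − (84.29° + 78.69° + 14.04°) = -150.45°

-17.6 dB, -150.5°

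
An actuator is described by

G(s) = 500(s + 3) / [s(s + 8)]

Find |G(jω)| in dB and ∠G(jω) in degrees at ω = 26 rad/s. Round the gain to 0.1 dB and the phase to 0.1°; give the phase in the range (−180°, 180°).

25.3 dB, -79.5°

At s = jω = j26:
zero (s+3): 3 + j26 → |·| = √(3²+26²) = √685 ≈ 26.173, ∠ = arctan(26/3) ≈ 83.42°
pole (s+8): 8 + j26 → |·| = √(8²+26²) = √740 ≈ 27.203, ∠ = arctan(26/8) ≈ 72.90°
pole at origin: |s| = 26, ∠ = 90.00° (in denominator)
|G| = 500 · 26.173 / 707.28 ≈ 18.503
Gain = 20 log₁₀(18.503) ≈ 25.34 dB
∠G = 83.42° − 162.90° = -79.48°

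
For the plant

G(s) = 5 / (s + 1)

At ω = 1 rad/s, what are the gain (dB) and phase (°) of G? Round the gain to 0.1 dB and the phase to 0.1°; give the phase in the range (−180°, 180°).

At s = jω = j1:
pole (s+1): 1 + j1 → |·| = √(1²+1²) = √2 ≈ 1.4142, ∠ = arctan(1/1) ≈ 45.00°
|G| = 5 / 1.4142 ≈ 3.5356
Gain = 20 log₁₀(3.5356) ≈ 10.97 dB
∠G = 0.00° − 45.00° = -45.00°

11.0 dB, -45.0°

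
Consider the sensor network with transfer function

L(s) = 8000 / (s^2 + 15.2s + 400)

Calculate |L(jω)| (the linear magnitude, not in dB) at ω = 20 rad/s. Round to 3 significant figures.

At s = jω = j20:
quadratic: (j20)² + 15.2·j20 + 400 = 0 + j304 → |·| ≈ 304, ∠ ≈ 90.00°
|L| = 8000 / 304 ≈ 26.316

26.3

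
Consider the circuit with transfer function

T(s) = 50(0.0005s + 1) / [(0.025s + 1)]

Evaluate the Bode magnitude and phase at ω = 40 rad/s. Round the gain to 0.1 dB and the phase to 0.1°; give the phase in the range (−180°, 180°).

31.0 dB, -43.9°

At ω = 40 rad/s:
zero (1 + j40·0.0005) = 1 + j0.02 → |·| ≈ 1.0002, ∠ ≈ 1.15°
pole (1 + j40·0.025) = 1 + j1 → |·| ≈ 1.4142, ∠ ≈ 45.00°
|T| = 50 · 1.0002 / (1.4142) ≈ 35.363
Gain = 20 log₁₀(35.363) ≈ 30.97 dB
∠T = (1.15°) − (45.00°) = -43.85°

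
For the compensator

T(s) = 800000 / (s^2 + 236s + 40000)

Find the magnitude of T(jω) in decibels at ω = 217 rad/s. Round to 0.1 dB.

23.8 dB

At s = jω = j217:
quadratic: (j217)² + 236·j217 + 40000 = -7089 + j51212 → |·| ≈ 51700, ∠ ≈ 97.88°
|T| = 800000 / 51700 ≈ 15.474
Gain = 20 log₁₀(15.474) ≈ 23.79 dB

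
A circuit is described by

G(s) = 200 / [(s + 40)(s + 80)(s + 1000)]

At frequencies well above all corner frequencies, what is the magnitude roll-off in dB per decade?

-60 dB/decade

Each pole contributes −20 dB/decade at high frequency; each zero contributes +20 dB/decade.
Net: 0 zero(s) − 3 pole(s) → -60 dB/decade.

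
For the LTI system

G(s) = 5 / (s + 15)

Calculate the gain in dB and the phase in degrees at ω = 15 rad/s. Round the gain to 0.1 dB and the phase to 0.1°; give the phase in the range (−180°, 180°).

-12.6 dB, -45.0°

Substitute s = j15:
Numerator: 5 = 5 + j0
Denominator: (j15) + 15 = 15 + j15
|N| = √(5² + 0²) ≈ 5, ∠N ≈ 0.00°
|D| = √(15² + 15²) ≈ 21.213, ∠D ≈ 45.00°
|G| = 5 / 21.213 ≈ 0.2357
Gain = 20 log₁₀(0.2357) ≈ -12.55 dB
∠G = 0.00° − 45.00° = -45.00°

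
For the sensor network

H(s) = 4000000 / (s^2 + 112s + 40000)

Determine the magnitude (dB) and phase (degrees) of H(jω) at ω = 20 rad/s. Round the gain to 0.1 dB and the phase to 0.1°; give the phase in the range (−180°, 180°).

40.1 dB, -3.2°

At s = jω = j20:
quadratic: (j20)² + 112·j20 + 40000 = 39600 + j2240 → |·| ≈ 39663, ∠ ≈ 3.24°
|H| = 4000000 / 39663 ≈ 100.85
Gain = 20 log₁₀(100.85) ≈ 40.07 dB
∠H = 0.00° − 3.24° = -3.24°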